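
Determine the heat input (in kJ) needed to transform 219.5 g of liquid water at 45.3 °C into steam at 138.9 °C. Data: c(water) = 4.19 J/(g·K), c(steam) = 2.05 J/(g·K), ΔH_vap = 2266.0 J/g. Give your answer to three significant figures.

q = 565 kJ

q1 (heat water 45.3→100.0 °C): 219.5 × 4.19 × 54.7 = 50308 J
q2 (vaporize at 100 °C): 219.5 × 2266.0 = 497387 J
q3 (heat steam 100.0→138.9 °C): 219.5 × 2.05 × 38.9 = 17504 J
Total: 50308 + 497387 + 17504 = 565199 J = 565 kJ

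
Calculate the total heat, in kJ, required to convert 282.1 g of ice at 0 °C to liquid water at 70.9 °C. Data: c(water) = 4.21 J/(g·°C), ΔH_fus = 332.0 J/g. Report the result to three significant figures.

q1 (melt at 0 °C): 282.1 × 332.0 = 93657 J
q2 (heat water 0.0→70.9 °C): 282.1 × 4.21 × 70.9 = 84204 J
Total: 93657 + 84204 = 177861 J = 178 kJ

q = 178 kJ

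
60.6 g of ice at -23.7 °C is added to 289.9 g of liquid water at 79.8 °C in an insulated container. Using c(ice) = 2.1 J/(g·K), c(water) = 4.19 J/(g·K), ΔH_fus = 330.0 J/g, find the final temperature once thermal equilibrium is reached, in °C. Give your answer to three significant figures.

Heat to bring ice to 0 °C and melt it: q₁ = 60.6×2.1×23.7 + 60.6×330.0 = 23014 J
Heat the water can supply cooling to 0 °C: 289.9×4.19×79.8 = 96931.5 J > q₁, so all ice melts.
Energy balance: 289.9×4.19×(79.8 − T) = 23014 + 60.6×4.19×(T − 0)
1214.681(79.8 − T) = 23014 + 253.914 T
96931.5 − 23014 = 1468.595 T
T = 73917.5 / 1468.595 = 50.33 °C

T_f = 50.3 °C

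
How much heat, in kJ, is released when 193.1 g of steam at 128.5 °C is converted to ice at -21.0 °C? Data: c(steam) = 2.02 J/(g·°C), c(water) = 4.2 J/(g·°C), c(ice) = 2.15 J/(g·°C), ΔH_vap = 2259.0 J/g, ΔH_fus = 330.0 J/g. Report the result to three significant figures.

q1 (cool steam 128.5→100 °C): 193.1 × 2.02 × 28.5 = 11117 J
q2 (condense at 100 °C): 193.1 × 2259.0 = 436213 J
q3 (cool water 100→0 °C): 193.1 × 4.2 × 100.0 = 81102 J
q4 (freeze at 0 °C): 193.1 × 330.0 = 63723 J
q5 (cool ice 0→-21.0 °C): 193.1 × 2.15 × 21.0 = 8718 J
Total: 11117 + 436213 + 81102 + 63723 + 8718 = 600873 J = 601 kJ

q = 601 kJ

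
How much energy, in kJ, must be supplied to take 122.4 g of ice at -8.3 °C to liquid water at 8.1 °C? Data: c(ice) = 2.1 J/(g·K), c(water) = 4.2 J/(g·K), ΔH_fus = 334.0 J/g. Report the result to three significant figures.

q1 (heat ice -8.3→0.0 °C): 122.4 × 2.1 × 8.3 = 2133 J
q2 (melt at 0 °C): 122.4 × 334.0 = 40882 J
q3 (heat water 0.0→8.1 °C): 122.4 × 4.2 × 8.1 = 4164 J
Total: 2133 + 40882 + 4164 = 47179 J = 47.2 kJ

q = 47.2 kJ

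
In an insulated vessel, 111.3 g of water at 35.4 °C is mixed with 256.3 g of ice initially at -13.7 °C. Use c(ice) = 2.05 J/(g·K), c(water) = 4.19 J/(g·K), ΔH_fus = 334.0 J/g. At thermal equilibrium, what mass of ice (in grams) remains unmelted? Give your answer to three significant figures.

Heat to warm all ice to 0 °C: 256.3×2.05×13.7 = 7198.2 J
Heat released by water cooling to 0 °C: 111.3×4.19×35.4 = 16509 J
16509 J < 7198.2 + 256.3×334.0 = 92802.4 J, so not all ice melts; final T = 0 °C.
Heat left for melting: 16509 − 7198.2 = 9310.8 J
Mass melted = 9310.8 / 334.0 = 27.88 g
Ice remaining = 256.3 − 27.88 = 228.42 g

m_ice remaining = 228 g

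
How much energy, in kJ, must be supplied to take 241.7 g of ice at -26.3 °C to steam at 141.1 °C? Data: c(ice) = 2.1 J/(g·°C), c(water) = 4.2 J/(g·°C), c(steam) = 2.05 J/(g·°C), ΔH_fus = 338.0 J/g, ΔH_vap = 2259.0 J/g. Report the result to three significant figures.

q = 763 kJ

q1 (heat ice -26.3→0.0 °C): 241.7 × 2.1 × 26.3 = 13349 J
q2 (melt at 0 °C): 241.7 × 338.0 = 81695 J
q3 (heat water 0.0→100.0 °C): 241.7 × 4.2 × 100.0 = 101514 J
q4 (vaporize at 100 °C): 241.7 × 2259.0 = 546000 J
q5 (heat steam 100.0→141.1 °C): 241.7 × 2.05 × 41.1 = 20364 J
Total: 13349 + 81695 + 101514 + 546000 + 20364 = 762922 J = 763 kJ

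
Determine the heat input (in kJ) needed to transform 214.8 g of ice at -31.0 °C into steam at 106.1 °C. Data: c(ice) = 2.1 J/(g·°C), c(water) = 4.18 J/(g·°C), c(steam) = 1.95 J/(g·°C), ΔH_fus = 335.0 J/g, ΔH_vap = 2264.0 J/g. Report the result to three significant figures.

q1 (heat ice -31.0→0.0 °C): 214.8 × 2.1 × 31.0 = 13983 J
q2 (melt at 0 °C): 214.8 × 335.0 = 71958 J
q3 (heat water 0.0→100.0 °C): 214.8 × 4.18 × 100.0 = 89786 J
q4 (vaporize at 100 °C): 214.8 × 2264.0 = 486307 J
q5 (heat steam 100.0→106.1 °C): 214.8 × 1.95 × 6.1 = 2555 J
Total: 13983 + 71958 + 89786 + 486307 + 2555 = 664589 J = 665 kJ

q = 665 kJ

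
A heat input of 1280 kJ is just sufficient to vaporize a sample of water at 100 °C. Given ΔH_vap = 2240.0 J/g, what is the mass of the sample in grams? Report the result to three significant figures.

m = 571 g

m = q / ΔH_vap = 1280000 J / 2240.0 J/g = 571 g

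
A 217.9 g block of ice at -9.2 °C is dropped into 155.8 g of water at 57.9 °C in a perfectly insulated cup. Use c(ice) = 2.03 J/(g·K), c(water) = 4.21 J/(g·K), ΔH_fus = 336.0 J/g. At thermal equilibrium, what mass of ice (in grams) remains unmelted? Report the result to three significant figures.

Heat to warm all ice to 0 °C: 217.9×2.03×9.2 = 4069.5 J
Heat released by water cooling to 0 °C: 155.8×4.21×57.9 = 37978 J
37978 J < 4069.5 + 217.9×336.0 = 77283.9 J, so not all ice melts; final T = 0 °C.
Heat left for melting: 37978 − 4069.5 = 33908.5 J
Mass melted = 33908.5 / 336.0 = 100.9 g
Ice remaining = 217.9 − 100.9 = 117.0 g

m_ice remaining = 117 g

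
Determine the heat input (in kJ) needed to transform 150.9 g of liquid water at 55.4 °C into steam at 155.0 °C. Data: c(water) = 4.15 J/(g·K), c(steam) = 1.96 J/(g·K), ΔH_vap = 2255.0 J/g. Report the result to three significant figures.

q = 384 kJ

q1 (heat water 55.4→100.0 °C): 150.9 × 4.15 × 44.6 = 27930 J
q2 (vaporize at 100 °C): 150.9 × 2255.0 = 340280 J
q3 (heat steam 100.0→155.0 °C): 150.9 × 1.96 × 55.0 = 16267 J
Total: 27930 + 340280 + 16267 = 384477 J = 384 kJ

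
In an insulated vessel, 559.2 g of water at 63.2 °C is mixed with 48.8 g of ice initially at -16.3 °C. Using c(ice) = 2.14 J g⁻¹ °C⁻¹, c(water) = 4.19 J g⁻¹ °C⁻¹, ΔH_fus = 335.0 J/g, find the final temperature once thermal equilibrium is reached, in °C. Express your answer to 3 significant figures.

T_f = 51.0 °C

Heat to bring ice to 0 °C and melt it: q₁ = 48.8×2.14×16.3 + 48.8×335.0 = 18050 J
Heat the water can supply cooling to 0 °C: 559.2×4.19×63.2 = 148081 J > q₁, so all ice melts.
Energy balance: 559.2×4.19×(63.2 − T) = 18050 + 48.8×4.19×(T − 0)
2343.048(63.2 − T) = 18050 + 204.472 T
148081 − 18050 = 2547.520 T
T = 130031 / 2547.520 = 51.04 °C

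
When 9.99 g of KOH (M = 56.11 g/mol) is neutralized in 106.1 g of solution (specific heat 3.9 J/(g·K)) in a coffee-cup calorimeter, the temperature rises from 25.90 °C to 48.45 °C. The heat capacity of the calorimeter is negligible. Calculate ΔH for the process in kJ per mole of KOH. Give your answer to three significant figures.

|ΔT| = |48.45 − 25.90| = 22.55 °C
|q_surr| = (106.1 × 3.9) × 22.55 = 413.79 × 22.55 = 9331 J
n(KOH) = 9.99 / 56.11 = 0.1780 mol
Temperature rose, so q_rxn = −|q_surr| = -9.331 kJ
ΔH = q_rxn / n = -52.42 kJ/mol

ΔH = -52.4 kJ/mol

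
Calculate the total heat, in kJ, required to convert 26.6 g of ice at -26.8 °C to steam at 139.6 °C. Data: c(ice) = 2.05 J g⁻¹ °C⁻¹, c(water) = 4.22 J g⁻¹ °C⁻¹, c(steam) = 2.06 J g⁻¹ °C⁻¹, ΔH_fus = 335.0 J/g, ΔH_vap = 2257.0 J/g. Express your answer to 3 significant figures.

q1 (heat ice -26.8→0.0 °C): 26.6 × 2.05 × 26.8 = 1461 J
q2 (melt at 0 °C): 26.6 × 335.0 = 8911 J
q3 (heat water 0.0→100.0 °C): 26.6 × 4.22 × 100.0 = 11225 J
q4 (vaporize at 100 °C): 26.6 × 2257.0 = 60036 J
q5 (heat steam 100.0→139.6 °C): 26.6 × 2.06 × 39.6 = 2170 J
Total: 1461 + 8911 + 11225 + 60036 + 2170 = 83803 J = 83.8 kJ

q = 83.8 kJ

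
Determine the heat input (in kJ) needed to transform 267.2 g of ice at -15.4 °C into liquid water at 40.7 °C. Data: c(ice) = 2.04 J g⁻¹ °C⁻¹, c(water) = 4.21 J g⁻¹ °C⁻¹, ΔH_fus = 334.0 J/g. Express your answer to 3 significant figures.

q1 (heat ice -15.4→0.0 °C): 267.2 × 2.04 × 15.4 = 8394 J
q2 (melt at 0 °C): 267.2 × 334.0 = 89245 J
q3 (heat water 0.0→40.7 °C): 267.2 × 4.21 × 40.7 = 45784 J
Total: 8394 + 89245 + 45784 = 143423 J = 143 kJ

q = 143 kJ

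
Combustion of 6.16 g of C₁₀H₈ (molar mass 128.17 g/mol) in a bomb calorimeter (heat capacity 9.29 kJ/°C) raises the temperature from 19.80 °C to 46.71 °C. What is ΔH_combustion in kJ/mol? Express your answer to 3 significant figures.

ΔT = 46.71 − 19.80 = 26.91 °C
q_cal = C_cal × ΔT = 9.29 × 26.91 = 249.9939 kJ
n = 6.16 / 128.17 = 0.04806 mol
q_rxn = −q_cal = -249.9939 kJ
ΔH = -249.9939 / 0.04806 = -5202 kJ/mol

ΔH = -5200 kJ/mol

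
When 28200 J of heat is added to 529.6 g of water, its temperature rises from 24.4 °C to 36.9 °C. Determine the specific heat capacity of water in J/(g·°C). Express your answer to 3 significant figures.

c = 4.26 J/(g·°C)

c = q / (m ΔT) = 28200 / (529.6 × 12.5)
c = 28200 / 6620 = 4.26 J/(g·°C)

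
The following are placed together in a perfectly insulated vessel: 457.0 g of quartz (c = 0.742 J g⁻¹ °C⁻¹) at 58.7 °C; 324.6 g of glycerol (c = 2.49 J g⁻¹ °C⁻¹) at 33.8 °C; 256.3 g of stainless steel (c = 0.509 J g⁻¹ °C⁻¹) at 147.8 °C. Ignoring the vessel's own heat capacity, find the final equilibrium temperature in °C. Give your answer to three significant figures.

T_f = 52.0 °C

Σ mᵢcᵢ(T − Tᵢ) = 0  ⇒  T = Σ mᵢcᵢTᵢ / Σ mᵢcᵢ
Σ mᵢcᵢ = 457.0×0.742 + 324.6×2.49 + 256.3×0.509 = 1277.8047
Σ mᵢcᵢTᵢ = 339.094×58.7 + 808.254×33.8 + 130.4567×147.8 = 66505
T = 66505 / 1277.8047 = 52.046 °C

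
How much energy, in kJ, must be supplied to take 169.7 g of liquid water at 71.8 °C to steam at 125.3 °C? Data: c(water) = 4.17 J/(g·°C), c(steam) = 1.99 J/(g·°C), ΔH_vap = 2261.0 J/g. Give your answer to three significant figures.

q1 (heat water 71.8→100.0 °C): 169.7 × 4.17 × 28.2 = 19956 J
q2 (vaporize at 100 °C): 169.7 × 2261.0 = 383692 J
q3 (heat steam 100.0→125.3 °C): 169.7 × 1.99 × 25.3 = 8544 J
Total: 19956 + 383692 + 8544 = 412192 J = 412 kJ

q = 412 kJ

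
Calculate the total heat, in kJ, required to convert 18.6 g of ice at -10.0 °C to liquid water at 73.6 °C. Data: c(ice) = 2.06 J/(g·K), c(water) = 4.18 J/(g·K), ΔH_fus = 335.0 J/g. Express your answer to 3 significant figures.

q = 12.3 kJ

q1 (heat ice -10.0→0.0 °C): 18.6 × 2.06 × 10.0 = 383 J
q2 (melt at 0 °C): 18.6 × 335.0 = 6231 J
q3 (heat water 0.0→73.6 °C): 18.6 × 4.18 × 73.6 = 5722 J
Total: 383 + 6231 + 5722 = 12336 J = 12.3 kJ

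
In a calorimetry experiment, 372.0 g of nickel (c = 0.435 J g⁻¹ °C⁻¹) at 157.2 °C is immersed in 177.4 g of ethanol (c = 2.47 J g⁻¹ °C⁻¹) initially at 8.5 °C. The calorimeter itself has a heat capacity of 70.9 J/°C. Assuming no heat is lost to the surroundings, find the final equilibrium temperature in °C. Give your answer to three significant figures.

T_f = 44.4 °C

Heat lost by nickel = heat gained by ethanol + calorimeter.
(372.0)(0.435)(157.2 − T) = [(177.4)(2.47) + 70.9](T − 8.5)
161.82 (157.2 − T) = 509.078 (T − 8.5)
25438 − 161.82 T = 509.078 T − 4327.2
29765.2 = 670.898 T
T = 44.37 °C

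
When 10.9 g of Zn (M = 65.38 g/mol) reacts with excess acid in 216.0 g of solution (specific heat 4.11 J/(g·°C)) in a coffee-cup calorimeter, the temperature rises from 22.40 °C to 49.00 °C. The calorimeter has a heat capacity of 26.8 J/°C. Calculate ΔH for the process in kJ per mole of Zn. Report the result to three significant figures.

|ΔT| = |49.00 − 22.40| = 26.60 °C
|q_surr| = (216.0 × 4.11 + 26.8) × 26.60 = 914.56 × 26.60 = 24330 J
n(Zn) = 10.9 / 65.38 = 0.1667 mol
Temperature rose, so q_rxn = −|q_surr| = -24.33 kJ
ΔH = q_rxn / n = -146.0 kJ/mol

ΔH = -146 kJ/mol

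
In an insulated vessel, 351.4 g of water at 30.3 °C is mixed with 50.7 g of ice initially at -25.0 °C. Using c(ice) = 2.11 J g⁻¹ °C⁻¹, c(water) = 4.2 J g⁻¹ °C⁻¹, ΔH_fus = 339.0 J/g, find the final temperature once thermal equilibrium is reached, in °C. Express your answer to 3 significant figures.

T_f = 14.7 °C

Heat to bring ice to 0 °C and melt it: q₁ = 50.7×2.11×25.0 + 50.7×339.0 = 19862 J
Heat the water can supply cooling to 0 °C: 351.4×4.2×30.3 = 44719.2 J > q₁, so all ice melts.
Energy balance: 351.4×4.2×(30.3 − T) = 19862 + 50.7×4.2×(T − 0)
1475.88(30.3 − T) = 19862 + 212.94 T
44719.2 − 19862 = 1688.82 T
T = 24857.2 / 1688.82 = 14.72 °C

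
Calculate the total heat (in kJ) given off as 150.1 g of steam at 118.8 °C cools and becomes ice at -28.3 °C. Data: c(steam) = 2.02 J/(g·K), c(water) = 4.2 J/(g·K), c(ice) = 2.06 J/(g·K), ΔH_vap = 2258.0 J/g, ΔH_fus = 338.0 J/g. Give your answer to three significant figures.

q1 (cool steam 118.8→100 °C): 150.1 × 2.02 × 18.8 = 5700 J
q2 (condense at 100 °C): 150.1 × 2258.0 = 338926 J
q3 (cool water 100→0 °C): 150.1 × 4.2 × 100.0 = 63042 J
q4 (freeze at 0 °C): 150.1 × 338.0 = 50734 J
q5 (cool ice 0→-28.3 °C): 150.1 × 2.06 × 28.3 = 8751 J
Total: 5700 + 338926 + 63042 + 50734 + 8751 = 467153 J = 467 kJ

q = 467 kJ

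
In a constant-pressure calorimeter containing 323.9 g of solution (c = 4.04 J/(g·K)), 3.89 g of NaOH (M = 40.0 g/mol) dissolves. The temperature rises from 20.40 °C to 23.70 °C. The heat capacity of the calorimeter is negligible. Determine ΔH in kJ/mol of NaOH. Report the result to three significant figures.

|ΔT| = |23.70 − 20.40| = 3.30 °C
|q_surr| = (323.9 × 4.04) × 3.30 = 1308.556 × 3.30 = 4318 J
n(NaOH) = 3.89 / 40.0 = 0.09725 mol
Temperature rose, so q_rxn = −|q_surr| = -4.318 kJ
ΔH = q_rxn / n = -44.40 kJ/mol

ΔH = -44.4 kJ/mol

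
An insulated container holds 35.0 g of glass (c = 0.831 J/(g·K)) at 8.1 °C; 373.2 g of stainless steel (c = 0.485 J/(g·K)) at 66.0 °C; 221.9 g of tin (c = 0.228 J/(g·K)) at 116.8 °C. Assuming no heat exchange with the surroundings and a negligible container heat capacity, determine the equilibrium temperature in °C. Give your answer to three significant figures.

Σ mᵢcᵢ(T − Tᵢ) = 0  ⇒  T = Σ mᵢcᵢTᵢ / Σ mᵢcᵢ
Σ mᵢcᵢ = 35.0×0.831 + 373.2×0.485 + 221.9×0.228 = 260.6802
Σ mᵢcᵢTᵢ = 29.085×8.1 + 181.002×66.0 + 50.5932×116.8 = 18091
T = 18091 / 260.6802 = 69.40 °C

T_f = 69.4 °C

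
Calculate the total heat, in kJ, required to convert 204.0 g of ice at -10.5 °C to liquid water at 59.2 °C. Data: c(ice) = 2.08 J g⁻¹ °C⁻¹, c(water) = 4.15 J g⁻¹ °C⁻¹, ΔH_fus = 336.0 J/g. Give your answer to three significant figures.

q = 123 kJ

q1 (heat ice -10.5→0.0 °C): 204.0 × 2.08 × 10.5 = 4455 J
q2 (melt at 0 °C): 204.0 × 336.0 = 68544 J
q3 (heat water 0.0→59.2 °C): 204.0 × 4.15 × 59.2 = 50119 J
Total: 4455 + 68544 + 50119 = 123118 J = 123 kJ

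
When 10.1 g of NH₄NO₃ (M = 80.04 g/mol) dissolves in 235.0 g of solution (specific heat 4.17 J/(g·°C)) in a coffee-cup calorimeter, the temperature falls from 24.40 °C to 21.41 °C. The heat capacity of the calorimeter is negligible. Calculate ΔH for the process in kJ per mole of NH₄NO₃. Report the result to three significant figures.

|ΔT| = |21.41 − 24.40| = 2.99 °C
|q_surr| = (235.0 × 4.17) × 2.99 = 979.95 × 2.99 = 2930 J
n(NH₄NO₃) = 10.1 / 80.04 = 0.1262 mol
Temperature fell, so q_rxn = +|q_surr| = 2.930 kJ
ΔH = q_rxn / n = 23.22 kJ/mol

ΔH = 23.2 kJ/mol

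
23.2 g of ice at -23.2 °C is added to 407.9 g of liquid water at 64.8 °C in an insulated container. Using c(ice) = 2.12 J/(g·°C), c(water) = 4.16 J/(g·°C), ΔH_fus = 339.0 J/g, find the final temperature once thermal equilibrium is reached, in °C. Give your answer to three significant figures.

T_f = 56.3 °C

Heat to bring ice to 0 °C and melt it: q₁ = 23.2×2.12×23.2 + 23.2×339.0 = 9005.9 J
Heat the water can supply cooling to 0 °C: 407.9×4.16×64.8 = 109957 J > q₁, so all ice melts.
Energy balance: 407.9×4.16×(64.8 − T) = 9005.9 + 23.2×4.16×(T − 0)
1696.864(64.8 − T) = 9005.9 + 96.512 T
109957 − 9005.9 = 1793.376 T
T = 100951.1 / 1793.376 = 56.29 °C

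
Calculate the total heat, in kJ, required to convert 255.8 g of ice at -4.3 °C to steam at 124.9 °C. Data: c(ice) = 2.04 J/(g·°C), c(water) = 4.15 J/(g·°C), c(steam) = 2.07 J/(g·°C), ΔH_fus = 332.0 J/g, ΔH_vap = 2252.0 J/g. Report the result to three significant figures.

q1 (heat ice -4.3→0.0 °C): 255.8 × 2.04 × 4.3 = 2244 J
q2 (melt at 0 °C): 255.8 × 332.0 = 84926 J
q3 (heat water 0.0→100.0 °C): 255.8 × 4.15 × 100.0 = 106157 J
q4 (vaporize at 100 °C): 255.8 × 2252.0 = 576062 J
q5 (heat steam 100.0→124.9 °C): 255.8 × 2.07 × 24.9 = 13185 J
Total: 2244 + 84926 + 106157 + 576062 + 13185 = 782574 J = 783 kJ

q = 783 kJ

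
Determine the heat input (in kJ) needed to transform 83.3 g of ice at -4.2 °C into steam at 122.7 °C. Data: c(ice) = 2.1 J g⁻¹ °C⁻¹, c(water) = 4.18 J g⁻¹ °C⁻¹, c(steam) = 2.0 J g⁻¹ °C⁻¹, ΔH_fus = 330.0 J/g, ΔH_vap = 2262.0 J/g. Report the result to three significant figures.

q = 255 kJ

q1 (heat ice -4.2→0.0 °C): 83.3 × 2.1 × 4.2 = 735 J
q2 (melt at 0 °C): 83.3 × 330.0 = 27489 J
q3 (heat water 0.0→100.0 °C): 83.3 × 4.18 × 100.0 = 34819 J
q4 (vaporize at 100 °C): 83.3 × 2262.0 = 188425 J
q5 (heat steam 100.0→122.7 °C): 83.3 × 2.0 × 22.7 = 3782 J
Total: 735 + 27489 + 34819 + 188425 + 3782 = 255250 J = 255 kJ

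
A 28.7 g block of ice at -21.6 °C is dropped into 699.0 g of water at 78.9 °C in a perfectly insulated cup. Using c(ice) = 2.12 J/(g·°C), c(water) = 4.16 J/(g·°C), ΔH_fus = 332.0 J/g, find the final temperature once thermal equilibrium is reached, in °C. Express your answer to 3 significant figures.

T_f = 72.2 °C

Heat to bring ice to 0 °C and melt it: q₁ = 28.7×2.12×21.6 + 28.7×332.0 = 10843 J
Heat the water can supply cooling to 0 °C: 699.0×4.16×78.9 = 229429 J > q₁, so all ice melts.
Energy balance: 699.0×4.16×(78.9 − T) = 10843 + 28.7×4.16×(T − 0)
2907.84(78.9 − T) = 10843 + 119.392 T
229429 − 10843 = 3027.232 T
T = 218586 / 3027.232 = 72.21 °C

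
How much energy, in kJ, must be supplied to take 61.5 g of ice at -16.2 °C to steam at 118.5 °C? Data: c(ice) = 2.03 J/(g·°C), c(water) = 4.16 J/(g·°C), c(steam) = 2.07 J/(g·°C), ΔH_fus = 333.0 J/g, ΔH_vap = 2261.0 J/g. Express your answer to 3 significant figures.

q = 189 kJ

q1 (heat ice -16.2→0.0 °C): 61.5 × 2.03 × 16.2 = 2022 J
q2 (melt at 0 °C): 61.5 × 333.0 = 20480 J
q3 (heat water 0.0→100.0 °C): 61.5 × 4.16 × 100.0 = 25584 J
q4 (vaporize at 100 °C): 61.5 × 2261.0 = 139052 J
q5 (heat steam 100.0→118.5 °C): 61.5 × 2.07 × 18.5 = 2355 J
Total: 2022 + 20480 + 25584 + 139052 + 2355 = 189493 J = 189 kJ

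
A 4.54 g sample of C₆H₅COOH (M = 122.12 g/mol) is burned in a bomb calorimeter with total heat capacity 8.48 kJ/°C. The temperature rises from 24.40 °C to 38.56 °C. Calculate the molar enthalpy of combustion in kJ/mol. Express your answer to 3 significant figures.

ΔH = -3230 kJ/mol

ΔT = 38.56 − 24.40 = 14.16 °C
q_cal = C_cal × ΔT = 8.48 × 14.16 = 120.0768 kJ
n = 4.54 / 122.12 = 0.03718 mol
q_rxn = −q_cal = -120.0768 kJ
ΔH = -120.0768 / 0.03718 = -3230 kJ/mol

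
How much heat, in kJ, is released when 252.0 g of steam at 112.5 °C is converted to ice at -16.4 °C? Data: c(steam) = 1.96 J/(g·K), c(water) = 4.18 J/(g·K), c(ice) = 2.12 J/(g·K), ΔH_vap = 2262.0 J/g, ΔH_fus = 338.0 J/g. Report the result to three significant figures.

q1 (cool steam 112.5→100 °C): 252.0 × 1.96 × 12.5 = 6174 J
q2 (condense at 100 °C): 252.0 × 2262.0 = 570024 J
q3 (cool water 100→0 °C): 252.0 × 4.18 × 100.0 = 105336 J
q4 (freeze at 0 °C): 252.0 × 338.0 = 85176 J
q5 (cool ice 0→-16.4 °C): 252.0 × 2.12 × 16.4 = 8762 J
Total: 6174 + 570024 + 105336 + 85176 + 8762 = 775472 J = 775 kJ

q = 775 kJ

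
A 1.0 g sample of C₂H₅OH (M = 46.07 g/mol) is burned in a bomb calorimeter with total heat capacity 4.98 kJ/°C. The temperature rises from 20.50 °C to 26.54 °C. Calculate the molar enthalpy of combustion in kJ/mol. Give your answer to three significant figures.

ΔH = -1390 kJ/mol

ΔT = 26.54 − 20.50 = 6.04 °C
q_cal = C_cal × ΔT = 4.98 × 6.04 = 30.0792 kJ
n = 1.0 / 46.07 = 0.02171 mol
q_rxn = −q_cal = -30.0792 kJ
ΔH = -30.0792 / 0.02171 = -1385 kJ/mol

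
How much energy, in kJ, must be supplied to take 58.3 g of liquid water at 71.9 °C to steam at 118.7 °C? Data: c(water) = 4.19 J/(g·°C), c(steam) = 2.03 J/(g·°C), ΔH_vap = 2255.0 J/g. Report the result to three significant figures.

q = 141 kJ

q1 (heat water 71.9→100.0 °C): 58.3 × 4.19 × 28.1 = 6864 J
q2 (vaporize at 100 °C): 58.3 × 2255.0 = 131467 J
q3 (heat steam 100.0→118.7 °C): 58.3 × 2.03 × 18.7 = 2213 J
Total: 6864 + 131467 + 2213 = 140544 J = 141 kJ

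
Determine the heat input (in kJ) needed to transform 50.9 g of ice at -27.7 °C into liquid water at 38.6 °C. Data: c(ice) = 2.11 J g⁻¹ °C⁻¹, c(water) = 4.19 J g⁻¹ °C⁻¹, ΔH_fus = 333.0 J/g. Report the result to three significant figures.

q = 28.2 kJ

q1 (heat ice -27.7→0.0 °C): 50.9 × 2.11 × 27.7 = 2975 J
q2 (melt at 0 °C): 50.9 × 333.0 = 16950 J
q3 (heat water 0.0→38.6 °C): 50.9 × 4.19 × 38.6 = 8232 J
Total: 2975 + 16950 + 8232 = 28157 J = 28.2 kJ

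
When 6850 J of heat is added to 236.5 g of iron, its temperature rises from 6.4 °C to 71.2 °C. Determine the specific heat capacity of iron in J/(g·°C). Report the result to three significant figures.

c = q / (m ΔT) = 6850 / (236.5 × 64.8)
c = 6850 / 15325.2 = 0.447 J/(g·°C)

c = 0.447 J/(g·°C)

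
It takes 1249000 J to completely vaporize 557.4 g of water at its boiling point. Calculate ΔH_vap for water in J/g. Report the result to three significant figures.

ΔH_vap = q / m = 1249000 / 557.4 = 2240 J/g

ΔH_vap = 2240 J/g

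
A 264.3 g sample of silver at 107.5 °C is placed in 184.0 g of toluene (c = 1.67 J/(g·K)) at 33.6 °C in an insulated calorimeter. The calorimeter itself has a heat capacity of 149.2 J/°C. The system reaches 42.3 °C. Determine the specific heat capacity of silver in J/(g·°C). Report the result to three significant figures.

q_gained = (184.0 × 1.67 + 149.2) × (42.3 − 33.6) = 3971 J
q_lost = 264.3 × c × (107.5 − 42.3) = 17232.36 c
Set equal: c = 3971 / 17232.36 = 0.230 J/(g·°C)

c = 0.230 J/(g·°C)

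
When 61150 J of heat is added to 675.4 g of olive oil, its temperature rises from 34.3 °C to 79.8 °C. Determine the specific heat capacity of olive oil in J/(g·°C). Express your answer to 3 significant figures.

c = q / (m ΔT) = 61150 / (675.4 × 45.5)
c = 61150 / 30730.7 = 1.99 J/(g·°C)

c = 1.99 J/(g·°C)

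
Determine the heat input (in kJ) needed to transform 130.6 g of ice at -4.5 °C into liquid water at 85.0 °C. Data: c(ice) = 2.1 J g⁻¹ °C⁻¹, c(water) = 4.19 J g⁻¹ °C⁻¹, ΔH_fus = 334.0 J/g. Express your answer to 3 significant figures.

q1 (heat ice -4.5→0.0 °C): 130.6 × 2.1 × 4.5 = 1234 J
q2 (melt at 0 °C): 130.6 × 334.0 = 43620 J
q3 (heat water 0.0→85.0 °C): 130.6 × 4.19 × 85.0 = 46513 J
Total: 1234 + 43620 + 46513 = 91367 J = 91.4 kJ

q = 91.4 kJ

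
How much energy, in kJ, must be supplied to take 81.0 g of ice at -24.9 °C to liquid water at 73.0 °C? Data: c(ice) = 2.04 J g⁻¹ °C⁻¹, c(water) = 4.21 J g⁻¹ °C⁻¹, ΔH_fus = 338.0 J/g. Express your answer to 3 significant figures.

q1 (heat ice -24.9→0.0 °C): 81.0 × 2.04 × 24.9 = 4114 J
q2 (melt at 0 °C): 81.0 × 338.0 = 27378 J
q3 (heat water 0.0→73.0 °C): 81.0 × 4.21 × 73.0 = 24894 J
Total: 4114 + 27378 + 24894 = 56386 J = 56.4 kJ

q = 56.4 kJ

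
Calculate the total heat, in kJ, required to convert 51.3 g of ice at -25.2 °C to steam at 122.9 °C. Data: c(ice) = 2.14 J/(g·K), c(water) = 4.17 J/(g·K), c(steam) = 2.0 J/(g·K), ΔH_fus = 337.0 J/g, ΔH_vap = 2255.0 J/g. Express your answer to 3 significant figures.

q1 (heat ice -25.2→0.0 °C): 51.3 × 2.14 × 25.2 = 2767 J
q2 (melt at 0 °C): 51.3 × 337.0 = 17288 J
q3 (heat water 0.0→100.0 °C): 51.3 × 4.17 × 100.0 = 21392 J
q4 (vaporize at 100 °C): 51.3 × 2255.0 = 115682 J
q5 (heat steam 100.0→122.9 °C): 51.3 × 2.0 × 22.9 = 2350 J
Total: 2767 + 17288 + 21392 + 115682 + 2350 = 159479 J = 159 kJ

q = 159 kJ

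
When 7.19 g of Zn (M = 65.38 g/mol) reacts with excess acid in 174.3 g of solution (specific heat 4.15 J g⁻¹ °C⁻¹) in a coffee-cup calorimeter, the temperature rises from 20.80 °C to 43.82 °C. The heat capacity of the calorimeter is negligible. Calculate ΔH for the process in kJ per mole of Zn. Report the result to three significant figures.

|ΔT| = |43.82 − 20.80| = 23.02 °C
|q_surr| = (174.3 × 4.15) × 23.02 = 723.345 × 23.02 = 16650 J
n(Zn) = 7.19 / 65.38 = 0.1100 mol
Temperature rose, so q_rxn = −|q_surr| = -16.65 kJ
ΔH = q_rxn / n = -151.4 kJ/mol

ΔH = -151 kJ/mol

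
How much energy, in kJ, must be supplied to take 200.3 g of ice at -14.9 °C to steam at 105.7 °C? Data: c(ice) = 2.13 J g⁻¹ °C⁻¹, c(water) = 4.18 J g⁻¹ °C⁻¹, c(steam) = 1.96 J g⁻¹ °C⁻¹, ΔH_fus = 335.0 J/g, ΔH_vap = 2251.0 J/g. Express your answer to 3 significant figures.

q1 (heat ice -14.9→0.0 °C): 200.3 × 2.13 × 14.9 = 6357 J
q2 (melt at 0 °C): 200.3 × 335.0 = 67101 J
q3 (heat water 0.0→100.0 °C): 200.3 × 4.18 × 100.0 = 83725 J
q4 (vaporize at 100 °C): 200.3 × 2251.0 = 450875 J
q5 (heat steam 100.0→105.7 °C): 200.3 × 1.96 × 5.7 = 2238 J
Total: 6357 + 67101 + 83725 + 450875 + 2238 = 610296 J = 610 kJ

q = 610 kJ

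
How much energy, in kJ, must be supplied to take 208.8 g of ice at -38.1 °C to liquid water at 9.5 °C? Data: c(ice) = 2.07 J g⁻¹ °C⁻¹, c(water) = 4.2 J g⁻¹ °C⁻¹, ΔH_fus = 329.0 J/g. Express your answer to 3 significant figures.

q1 (heat ice -38.1→0.0 °C): 208.8 × 2.07 × 38.1 = 16467 J
q2 (melt at 0 °C): 208.8 × 329.0 = 68695 J
q3 (heat water 0.0→9.5 °C): 208.8 × 4.2 × 9.5 = 8331 J
Total: 16467 + 68695 + 8331 = 93493 J = 93.5 kJ

q = 93.5 kJ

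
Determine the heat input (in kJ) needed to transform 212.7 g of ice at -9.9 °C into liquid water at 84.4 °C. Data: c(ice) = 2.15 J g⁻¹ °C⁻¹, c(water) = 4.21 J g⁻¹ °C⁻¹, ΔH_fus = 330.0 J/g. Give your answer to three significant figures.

q = 150 kJ

q1 (heat ice -9.9→0.0 °C): 212.7 × 2.15 × 9.9 = 4527 J
q2 (melt at 0 °C): 212.7 × 330.0 = 70191 J
q3 (heat water 0.0→84.4 °C): 212.7 × 4.21 × 84.4 = 75577 J
Total: 4527 + 70191 + 75577 = 150295 J = 150 kJ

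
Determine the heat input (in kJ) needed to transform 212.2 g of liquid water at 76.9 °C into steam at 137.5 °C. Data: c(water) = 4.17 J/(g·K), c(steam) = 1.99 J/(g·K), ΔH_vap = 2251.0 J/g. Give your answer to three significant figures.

q1 (heat water 76.9→100.0 °C): 212.2 × 4.17 × 23.1 = 20441 J
q2 (vaporize at 100 °C): 212.2 × 2251.0 = 477662 J
q3 (heat steam 100.0→137.5 °C): 212.2 × 1.99 × 37.5 = 15835 J
Total: 20441 + 477662 + 15835 = 513938 J = 514 kJ

q = 514 kJ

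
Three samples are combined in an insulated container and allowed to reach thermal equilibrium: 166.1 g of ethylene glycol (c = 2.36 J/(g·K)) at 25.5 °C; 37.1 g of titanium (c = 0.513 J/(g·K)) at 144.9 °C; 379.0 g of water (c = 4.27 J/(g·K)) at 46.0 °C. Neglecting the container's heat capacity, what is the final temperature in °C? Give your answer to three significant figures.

Σ mᵢcᵢ(T − Tᵢ) = 0  ⇒  T = Σ mᵢcᵢTᵢ / Σ mᵢcᵢ
Σ mᵢcᵢ = 166.1×2.36 + 37.1×0.513 + 379.0×4.27 = 2029.3583
Σ mᵢcᵢTᵢ = 391.996×25.5 + 19.0323×144.9 + 1618.33×46.0 = 87197
T = 87197 / 2029.3583 = 42.97 °C

T_f = 43.0 °C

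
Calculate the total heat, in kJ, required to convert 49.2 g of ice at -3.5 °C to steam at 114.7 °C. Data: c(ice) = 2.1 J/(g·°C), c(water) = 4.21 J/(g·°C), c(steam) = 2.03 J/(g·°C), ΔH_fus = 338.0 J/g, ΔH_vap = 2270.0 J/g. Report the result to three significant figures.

q1 (heat ice -3.5→0.0 °C): 49.2 × 2.1 × 3.5 = 362 J
q2 (melt at 0 °C): 49.2 × 338.0 = 16630 J
q3 (heat water 0.0→100.0 °C): 49.2 × 4.21 × 100.0 = 20713 J
q4 (vaporize at 100 °C): 49.2 × 2270.0 = 111684 J
q5 (heat steam 100.0→114.7 °C): 49.2 × 2.03 × 14.7 = 1468 J
Total: 362 + 16630 + 20713 + 111684 + 1468 = 150857 J = 151 kJ

q = 151 kJ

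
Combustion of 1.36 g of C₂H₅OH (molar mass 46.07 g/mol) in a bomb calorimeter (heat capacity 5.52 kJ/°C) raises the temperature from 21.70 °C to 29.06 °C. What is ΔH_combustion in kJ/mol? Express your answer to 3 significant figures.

ΔT = 29.06 − 21.70 = 7.36 °C
q_cal = C_cal × ΔT = 5.52 × 7.36 = 40.6272 kJ
n = 1.36 / 46.07 = 0.02952 mol
q_rxn = −q_cal = -40.6272 kJ
ΔH = -40.6272 / 0.02952 = -1376 kJ/mol

ΔH = -1380 kJ/mol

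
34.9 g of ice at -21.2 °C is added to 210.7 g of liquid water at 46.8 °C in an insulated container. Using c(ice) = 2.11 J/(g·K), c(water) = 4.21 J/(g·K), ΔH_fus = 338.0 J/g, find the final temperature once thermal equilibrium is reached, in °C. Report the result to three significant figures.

T_f = 27.2 °C

Heat to bring ice to 0 °C and melt it: q₁ = 34.9×2.11×21.2 + 34.9×338.0 = 13357 J
Heat the water can supply cooling to 0 °C: 210.7×4.21×46.8 = 41513.8 J > q₁, so all ice melts.
Energy balance: 210.7×4.21×(46.8 − T) = 13357 + 34.9×4.21×(T − 0)
887.047(46.8 − T) = 13357 + 146.929 T
41513.8 − 13357 = 1033.976 T
T = 28156.8 / 1033.976 = 27.23 °C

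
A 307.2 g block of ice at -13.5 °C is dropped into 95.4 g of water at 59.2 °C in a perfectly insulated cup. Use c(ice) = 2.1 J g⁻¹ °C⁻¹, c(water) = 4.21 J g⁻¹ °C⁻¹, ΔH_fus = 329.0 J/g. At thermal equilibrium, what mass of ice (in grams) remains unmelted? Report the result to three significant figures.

m_ice remaining = 261 g

Heat to warm all ice to 0 °C: 307.2×2.1×13.5 = 8709.1 J
Heat released by water cooling to 0 °C: 95.4×4.21×59.2 = 23777 J
23777 J < 8709.1 + 307.2×329.0 = 109777.9 J, so not all ice melts; final T = 0 °C.
Heat left for melting: 23777 − 8709.1 = 15067.9 J
Mass melted = 15067.9 / 329.0 = 45.80 g
Ice remaining = 307.2 − 45.80 = 261.40 g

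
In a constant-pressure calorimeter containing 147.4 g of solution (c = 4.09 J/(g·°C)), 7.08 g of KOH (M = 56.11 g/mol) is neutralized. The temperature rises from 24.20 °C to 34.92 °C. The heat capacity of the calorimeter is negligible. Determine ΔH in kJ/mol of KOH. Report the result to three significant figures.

|ΔT| = |34.92 − 24.20| = 10.72 °C
|q_surr| = (147.4 × 4.09) × 10.72 = 602.866 × 10.72 = 6463 J
n(KOH) = 7.08 / 56.11 = 0.1262 mol
Temperature rose, so q_rxn = −|q_surr| = -6.463 kJ
ΔH = q_rxn / n = -51.21 kJ/mol

ΔH = -51.2 kJ/mol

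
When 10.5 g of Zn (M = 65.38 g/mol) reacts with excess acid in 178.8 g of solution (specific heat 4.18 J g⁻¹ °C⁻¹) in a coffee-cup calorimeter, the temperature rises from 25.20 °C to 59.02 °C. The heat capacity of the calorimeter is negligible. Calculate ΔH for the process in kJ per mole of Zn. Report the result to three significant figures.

|ΔT| = |59.02 − 25.20| = 33.82 °C
|q_surr| = (178.8 × 4.18) × 33.82 = 747.384 × 33.82 = 25280 J
n(Zn) = 10.5 / 65.38 = 0.1606 mol
Temperature rose, so q_rxn = −|q_surr| = -25.28 kJ
ΔH = q_rxn / n = -157.4 kJ/mol

ΔH = -157 kJ/mol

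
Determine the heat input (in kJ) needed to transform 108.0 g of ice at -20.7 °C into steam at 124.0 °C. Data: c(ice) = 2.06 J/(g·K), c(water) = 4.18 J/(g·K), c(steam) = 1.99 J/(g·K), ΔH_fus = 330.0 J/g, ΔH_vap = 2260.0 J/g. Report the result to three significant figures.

q1 (heat ice -20.7→0.0 °C): 108.0 × 2.06 × 20.7 = 4605 J
q2 (melt at 0 °C): 108.0 × 330.0 = 35640 J
q3 (heat water 0.0→100.0 °C): 108.0 × 4.18 × 100.0 = 45144 J
q4 (vaporize at 100 °C): 108.0 × 2260.0 = 244080 J
q5 (heat steam 100.0→124.0 °C): 108.0 × 1.99 × 24.0 = 5158 J
Total: 4605 + 35640 + 45144 + 244080 + 5158 = 334627 J = 335 kJ

q = 335 kJ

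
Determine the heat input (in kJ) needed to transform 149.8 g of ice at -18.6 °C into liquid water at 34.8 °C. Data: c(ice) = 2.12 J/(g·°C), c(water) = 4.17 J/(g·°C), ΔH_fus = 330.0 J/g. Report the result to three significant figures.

q1 (heat ice -18.6→0.0 °C): 149.8 × 2.12 × 18.6 = 5907 J
q2 (melt at 0 °C): 149.8 × 330.0 = 49434 J
q3 (heat water 0.0→34.8 °C): 149.8 × 4.17 × 34.8 = 21738 J
Total: 5907 + 49434 + 21738 = 77079 J = 77.1 kJ

q = 77.1 kJ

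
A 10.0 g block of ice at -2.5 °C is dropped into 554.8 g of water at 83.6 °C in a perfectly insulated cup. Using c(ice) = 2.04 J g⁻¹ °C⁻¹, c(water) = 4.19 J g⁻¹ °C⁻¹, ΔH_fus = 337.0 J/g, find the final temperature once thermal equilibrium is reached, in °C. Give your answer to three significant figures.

T_f = 80.7 °C

Heat to bring ice to 0 °C and melt it: q₁ = 10.0×2.04×2.5 + 10.0×337.0 = 3421.0 J
Heat the water can supply cooling to 0 °C: 554.8×4.19×83.6 = 194338 J > q₁, so all ice melts.
Energy balance: 554.8×4.19×(83.6 − T) = 3421.0 + 10.0×4.19×(T − 0)
2324.612(83.6 − T) = 3421.0 + 41.9 T
194338 − 3421.0 = 2366.512 T
T = 190917.0 / 2366.512 = 80.67 °C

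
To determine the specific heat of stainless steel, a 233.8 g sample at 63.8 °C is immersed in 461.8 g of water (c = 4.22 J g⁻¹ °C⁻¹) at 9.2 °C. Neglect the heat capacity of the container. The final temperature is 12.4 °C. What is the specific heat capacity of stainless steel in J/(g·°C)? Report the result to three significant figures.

q_gained = (461.8 × 4.22) × (12.4 − 9.2) = 6236 J
q_lost = 233.8 × c × (63.8 − 12.4) = 12017.32 c
Set equal: c = 6236 / 12017.32 = 0.519 J/(g·°C)

c = 0.519 J/(g·°C)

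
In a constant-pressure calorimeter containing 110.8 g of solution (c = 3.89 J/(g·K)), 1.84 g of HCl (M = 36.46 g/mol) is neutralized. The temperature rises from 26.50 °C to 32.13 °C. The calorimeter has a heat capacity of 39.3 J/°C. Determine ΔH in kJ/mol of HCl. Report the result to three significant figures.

ΔH = -52.5 kJ/mol

|ΔT| = |32.13 − 26.50| = 5.63 °C
|q_surr| = (110.8 × 3.89 + 39.3) × 5.63 = 470.312 × 5.63 = 2648 J
n(HCl) = 1.84 / 36.46 = 0.05047 mol
Temperature rose, so q_rxn = −|q_surr| = -2.648 kJ
ΔH = q_rxn / n = -52.47 kJ/mol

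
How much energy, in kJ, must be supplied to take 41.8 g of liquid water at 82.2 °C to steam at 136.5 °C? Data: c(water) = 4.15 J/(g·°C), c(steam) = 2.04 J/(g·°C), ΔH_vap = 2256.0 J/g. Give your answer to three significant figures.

q = 101 kJ

q1 (heat water 82.2→100.0 °C): 41.8 × 4.15 × 17.8 = 3088 J
q2 (vaporize at 100 °C): 41.8 × 2256.0 = 94301 J
q3 (heat steam 100.0→136.5 °C): 41.8 × 2.04 × 36.5 = 3112 J
Total: 3088 + 94301 + 3112 = 100501 J = 101 kJ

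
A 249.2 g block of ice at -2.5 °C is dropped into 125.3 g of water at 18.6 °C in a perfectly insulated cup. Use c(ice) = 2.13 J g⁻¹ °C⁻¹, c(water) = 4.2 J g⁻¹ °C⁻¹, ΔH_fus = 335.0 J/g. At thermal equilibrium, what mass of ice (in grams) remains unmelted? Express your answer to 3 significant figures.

m_ice remaining = 224 g

Heat to warm all ice to 0 °C: 249.2×2.13×2.5 = 1327.0 J
Heat released by water cooling to 0 °C: 125.3×4.2×18.6 = 9788.4 J
9788.4 J < 1327.0 + 249.2×335.0 = 84809.0 J, so not all ice melts; final T = 0 °C.
Heat left for melting: 9788.4 − 1327.0 = 8461.4 J
Mass melted = 8461.4 / 335.0 = 25.26 g
Ice remaining = 249.2 − 25.26 = 223.94 g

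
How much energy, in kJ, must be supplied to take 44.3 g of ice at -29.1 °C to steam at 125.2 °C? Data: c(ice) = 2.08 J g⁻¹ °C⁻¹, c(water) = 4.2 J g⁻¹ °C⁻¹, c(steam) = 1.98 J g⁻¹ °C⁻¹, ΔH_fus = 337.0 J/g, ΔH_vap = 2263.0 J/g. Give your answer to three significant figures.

q = 139 kJ

q1 (heat ice -29.1→0.0 °C): 44.3 × 2.08 × 29.1 = 2681 J
q2 (melt at 0 °C): 44.3 × 337.0 = 14929 J
q3 (heat water 0.0→100.0 °C): 44.3 × 4.2 × 100.0 = 18606 J
q4 (vaporize at 100 °C): 44.3 × 2263.0 = 100251 J
q5 (heat steam 100.0→125.2 °C): 44.3 × 1.98 × 25.2 = 2210 J
Total: 2681 + 14929 + 18606 + 100251 + 2210 = 138677 J = 139 kJ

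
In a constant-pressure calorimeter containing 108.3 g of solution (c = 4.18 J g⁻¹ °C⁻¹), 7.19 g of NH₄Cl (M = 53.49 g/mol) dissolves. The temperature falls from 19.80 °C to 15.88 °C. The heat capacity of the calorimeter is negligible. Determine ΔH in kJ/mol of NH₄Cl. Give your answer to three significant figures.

ΔH = 13.2 kJ/mol

|ΔT| = |15.88 − 19.80| = 3.92 °C
|q_surr| = (108.3 × 4.18) × 3.92 = 452.694 × 3.92 = 1775 J
n(NH₄Cl) = 7.19 / 53.49 = 0.1344 mol
Temperature fell, so q_rxn = +|q_surr| = 1.775 kJ
ΔH = q_rxn / n = 13.21 kJ/mol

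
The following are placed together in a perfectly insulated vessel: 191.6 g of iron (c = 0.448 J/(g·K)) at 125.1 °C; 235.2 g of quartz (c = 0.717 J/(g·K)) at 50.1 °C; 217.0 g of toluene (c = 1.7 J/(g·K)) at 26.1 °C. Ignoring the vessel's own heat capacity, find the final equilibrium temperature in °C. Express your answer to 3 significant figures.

T_f = 46.2 °C

Σ mᵢcᵢ(T − Tᵢ) = 0  ⇒  T = Σ mᵢcᵢTᵢ / Σ mᵢcᵢ
Σ mᵢcᵢ = 191.6×0.448 + 235.2×0.717 + 217.0×1.7 = 623.3752
Σ mᵢcᵢTᵢ = 85.8368×125.1 + 168.6384×50.1 + 368.9×26.1 = 28815
T = 28815 / 623.3752 = 46.22 °C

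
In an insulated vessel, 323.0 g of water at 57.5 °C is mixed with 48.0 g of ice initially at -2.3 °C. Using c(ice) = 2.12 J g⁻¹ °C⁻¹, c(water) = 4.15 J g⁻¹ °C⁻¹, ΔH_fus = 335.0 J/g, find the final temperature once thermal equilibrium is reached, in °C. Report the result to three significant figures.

T_f = 39.5 °C

Heat to bring ice to 0 °C and melt it: q₁ = 48.0×2.12×2.3 + 48.0×335.0 = 16314 J
Heat the water can supply cooling to 0 °C: 323.0×4.15×57.5 = 77075.9 J > q₁, so all ice melts.
Energy balance: 323.0×4.15×(57.5 − T) = 16314 + 48.0×4.15×(T − 0)
1340.45(57.5 − T) = 16314 + 199.2 T
77075.9 − 16314 = 1539.65 T
T = 60761.9 / 1539.65 = 39.46 °C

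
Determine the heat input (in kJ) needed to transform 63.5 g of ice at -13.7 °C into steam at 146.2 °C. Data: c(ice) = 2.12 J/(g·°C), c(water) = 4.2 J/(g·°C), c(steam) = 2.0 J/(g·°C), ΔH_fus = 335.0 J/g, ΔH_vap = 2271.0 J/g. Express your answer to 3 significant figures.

q = 200 kJ

q1 (heat ice -13.7→0.0 °C): 63.5 × 2.12 × 13.7 = 1844 J
q2 (melt at 0 °C): 63.5 × 335.0 = 21273 J
q3 (heat water 0.0→100.0 °C): 63.5 × 4.2 × 100.0 = 26670 J
q4 (vaporize at 100 °C): 63.5 × 2271.0 = 144209 J
q5 (heat steam 100.0→146.2 °C): 63.5 × 2.0 × 46.2 = 5867 J
Total: 1844 + 21273 + 26670 + 144209 + 5867 = 199863 J = 200 kJ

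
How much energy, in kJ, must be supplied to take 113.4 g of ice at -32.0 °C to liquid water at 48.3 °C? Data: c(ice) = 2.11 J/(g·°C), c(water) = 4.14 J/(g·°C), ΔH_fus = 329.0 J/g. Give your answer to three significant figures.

q1 (heat ice -32.0→0.0 °C): 113.4 × 2.11 × 32.0 = 7657 J
q2 (melt at 0 °C): 113.4 × 329.0 = 37309 J
q3 (heat water 0.0→48.3 °C): 113.4 × 4.14 × 48.3 = 22676 J
Total: 7657 + 37309 + 22676 = 67642 J = 67.6 kJ

q = 67.6 kJ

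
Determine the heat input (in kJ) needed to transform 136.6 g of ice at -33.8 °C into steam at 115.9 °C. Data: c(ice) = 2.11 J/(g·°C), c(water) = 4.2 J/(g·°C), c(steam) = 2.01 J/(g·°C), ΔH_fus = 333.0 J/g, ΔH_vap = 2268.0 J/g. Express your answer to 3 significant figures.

q1 (heat ice -33.8→0.0 °C): 136.6 × 2.11 × 33.8 = 9742 J
q2 (melt at 0 °C): 136.6 × 333.0 = 45488 J
q3 (heat water 0.0→100.0 °C): 136.6 × 4.2 × 100.0 = 57372 J
q4 (vaporize at 100 °C): 136.6 × 2268.0 = 309809 J
q5 (heat steam 100.0→115.9 °C): 136.6 × 2.01 × 15.9 = 4366 J
Total: 9742 + 45488 + 57372 + 309809 + 4366 = 426777 J = 427 kJ

q = 427 kJ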